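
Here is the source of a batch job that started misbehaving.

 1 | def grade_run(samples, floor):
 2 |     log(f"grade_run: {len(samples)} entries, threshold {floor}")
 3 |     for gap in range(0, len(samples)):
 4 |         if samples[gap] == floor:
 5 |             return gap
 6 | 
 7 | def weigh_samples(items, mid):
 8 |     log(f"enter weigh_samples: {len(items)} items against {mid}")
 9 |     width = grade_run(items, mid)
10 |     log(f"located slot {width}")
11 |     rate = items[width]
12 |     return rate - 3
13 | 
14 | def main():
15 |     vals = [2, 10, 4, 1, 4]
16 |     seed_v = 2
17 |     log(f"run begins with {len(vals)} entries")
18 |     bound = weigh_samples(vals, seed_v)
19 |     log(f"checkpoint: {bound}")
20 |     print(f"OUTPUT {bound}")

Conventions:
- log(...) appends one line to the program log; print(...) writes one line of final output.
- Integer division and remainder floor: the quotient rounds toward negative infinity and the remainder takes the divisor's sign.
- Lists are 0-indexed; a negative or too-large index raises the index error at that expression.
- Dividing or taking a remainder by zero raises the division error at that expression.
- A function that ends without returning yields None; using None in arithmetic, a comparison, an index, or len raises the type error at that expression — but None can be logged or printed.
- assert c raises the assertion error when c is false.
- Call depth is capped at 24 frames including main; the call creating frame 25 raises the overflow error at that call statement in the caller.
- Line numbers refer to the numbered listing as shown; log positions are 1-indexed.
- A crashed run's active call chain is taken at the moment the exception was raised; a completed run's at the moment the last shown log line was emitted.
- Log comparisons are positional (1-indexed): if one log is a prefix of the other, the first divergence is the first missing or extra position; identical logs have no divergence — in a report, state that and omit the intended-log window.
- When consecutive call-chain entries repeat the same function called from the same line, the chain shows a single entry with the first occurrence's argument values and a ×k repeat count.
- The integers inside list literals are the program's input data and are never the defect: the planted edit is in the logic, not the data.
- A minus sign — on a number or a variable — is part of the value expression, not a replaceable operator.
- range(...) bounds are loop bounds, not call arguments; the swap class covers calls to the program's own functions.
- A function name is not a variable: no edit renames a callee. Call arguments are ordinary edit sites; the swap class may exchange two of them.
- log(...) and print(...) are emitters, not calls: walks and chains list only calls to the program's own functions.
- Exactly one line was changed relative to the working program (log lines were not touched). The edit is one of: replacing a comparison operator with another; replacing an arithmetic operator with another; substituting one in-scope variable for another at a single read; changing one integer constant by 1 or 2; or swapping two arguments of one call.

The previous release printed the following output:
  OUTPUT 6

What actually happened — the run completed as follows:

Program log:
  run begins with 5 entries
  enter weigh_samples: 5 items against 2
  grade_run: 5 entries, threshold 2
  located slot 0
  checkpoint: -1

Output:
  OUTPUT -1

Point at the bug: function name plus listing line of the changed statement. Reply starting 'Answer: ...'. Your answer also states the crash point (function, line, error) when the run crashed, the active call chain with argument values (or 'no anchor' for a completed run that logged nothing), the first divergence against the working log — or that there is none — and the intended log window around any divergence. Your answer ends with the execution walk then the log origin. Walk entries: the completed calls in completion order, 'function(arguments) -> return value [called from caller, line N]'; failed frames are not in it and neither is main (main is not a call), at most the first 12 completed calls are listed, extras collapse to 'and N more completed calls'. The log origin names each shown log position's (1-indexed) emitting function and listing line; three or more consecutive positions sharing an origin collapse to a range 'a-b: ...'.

Answer: the defect is in weigh_samples at line 12.
The tell: Position 5 is the first bad log line: 'checkpoint: -1' should read 'checkpoint: 6'.
Call chain: main.
First divergence: at position 5 the run shows 'checkpoint: -1' where the working version logs 'checkpoint: 6'.
Intended log window:
  3: grade_run: 5 entries, threshold 2
  4: located slot 0
  5: checkpoint: 6
Execution walk:
  grade_run([2, 10, 4, 1, 4], 2) -> 0  [called from weigh_samples, line 9]
  weigh_samples([2, 10, 4, 1, 4], 2) -> -1  [called from main, line 18]
Log origin:
  1: logged in main at line 17
  2: logged in weigh_samples at line 8
  3: logged in grade_run at line 2
  4: logged in weigh_samples at line 10
  5: logged in main at line 19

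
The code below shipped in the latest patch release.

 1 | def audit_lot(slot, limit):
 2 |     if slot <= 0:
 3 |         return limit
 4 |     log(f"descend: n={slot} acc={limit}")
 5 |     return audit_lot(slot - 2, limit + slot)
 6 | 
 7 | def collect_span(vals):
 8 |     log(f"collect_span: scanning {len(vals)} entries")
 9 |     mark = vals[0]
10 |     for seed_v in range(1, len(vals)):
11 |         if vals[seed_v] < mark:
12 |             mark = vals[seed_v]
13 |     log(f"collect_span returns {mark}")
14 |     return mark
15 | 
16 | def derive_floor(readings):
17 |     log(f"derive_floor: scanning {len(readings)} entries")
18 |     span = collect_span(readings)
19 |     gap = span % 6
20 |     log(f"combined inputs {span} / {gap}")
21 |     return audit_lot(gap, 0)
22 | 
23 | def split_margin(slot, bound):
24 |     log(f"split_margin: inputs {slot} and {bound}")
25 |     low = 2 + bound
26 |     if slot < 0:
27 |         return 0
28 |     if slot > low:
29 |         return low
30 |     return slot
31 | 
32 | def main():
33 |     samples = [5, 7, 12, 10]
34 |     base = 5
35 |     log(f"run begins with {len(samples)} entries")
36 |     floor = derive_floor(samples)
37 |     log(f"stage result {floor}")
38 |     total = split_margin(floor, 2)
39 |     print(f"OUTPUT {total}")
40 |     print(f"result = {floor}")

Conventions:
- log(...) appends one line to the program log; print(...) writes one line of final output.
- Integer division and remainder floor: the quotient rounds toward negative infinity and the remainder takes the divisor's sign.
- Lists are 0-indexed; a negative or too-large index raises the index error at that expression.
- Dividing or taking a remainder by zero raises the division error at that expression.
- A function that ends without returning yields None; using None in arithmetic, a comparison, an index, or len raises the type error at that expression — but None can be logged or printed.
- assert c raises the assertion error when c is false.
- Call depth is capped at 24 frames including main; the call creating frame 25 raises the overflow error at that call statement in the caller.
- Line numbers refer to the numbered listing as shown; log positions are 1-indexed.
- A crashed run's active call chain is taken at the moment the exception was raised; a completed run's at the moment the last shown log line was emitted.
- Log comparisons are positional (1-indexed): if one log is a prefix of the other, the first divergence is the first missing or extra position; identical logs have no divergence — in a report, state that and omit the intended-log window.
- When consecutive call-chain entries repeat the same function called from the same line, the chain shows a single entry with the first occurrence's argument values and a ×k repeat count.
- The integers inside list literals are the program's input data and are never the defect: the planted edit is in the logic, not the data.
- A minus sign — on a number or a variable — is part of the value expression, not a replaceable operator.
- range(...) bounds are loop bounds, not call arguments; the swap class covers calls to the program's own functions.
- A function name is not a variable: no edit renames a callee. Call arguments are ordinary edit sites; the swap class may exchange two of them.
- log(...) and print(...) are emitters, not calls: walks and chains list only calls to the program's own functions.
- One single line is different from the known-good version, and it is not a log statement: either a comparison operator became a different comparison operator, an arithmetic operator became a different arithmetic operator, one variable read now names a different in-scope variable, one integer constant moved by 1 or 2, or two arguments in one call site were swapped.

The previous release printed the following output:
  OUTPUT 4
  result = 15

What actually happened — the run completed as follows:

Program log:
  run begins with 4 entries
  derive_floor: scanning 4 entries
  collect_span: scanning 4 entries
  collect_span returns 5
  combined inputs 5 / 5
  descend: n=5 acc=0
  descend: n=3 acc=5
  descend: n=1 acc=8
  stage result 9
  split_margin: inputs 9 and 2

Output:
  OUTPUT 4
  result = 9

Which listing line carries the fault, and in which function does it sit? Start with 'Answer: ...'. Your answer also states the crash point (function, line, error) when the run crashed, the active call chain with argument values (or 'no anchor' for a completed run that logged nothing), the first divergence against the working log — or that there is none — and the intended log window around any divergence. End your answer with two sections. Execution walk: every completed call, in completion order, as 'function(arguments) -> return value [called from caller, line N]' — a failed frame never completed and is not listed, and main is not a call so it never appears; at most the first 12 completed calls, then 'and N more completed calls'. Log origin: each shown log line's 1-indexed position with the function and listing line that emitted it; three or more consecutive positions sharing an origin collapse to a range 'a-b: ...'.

Answer: the defect is in audit_lot at line 5.
Core observation: Everything matches until log position 7, which reads 'descend: n=3 acc=5' in place of 'descend: n=4 acc=5'.
Call chain: main -> split_margin(9, 2) (called at line 38).
First divergence: position 7; shown 'descend: n=3 acc=5' vs intended 'descend: n=4 acc=5'.
Intended log window:
  5: combined inputs 5 / 5
  6: descend: n=5 acc=0
  7: descend: n=4 acc=5
  8: descend: n=3 acc=9
Execution walk:
  collect_span([5, 7, 12, 10]) -> 5  [called from derive_floor, line 18]
  audit_lot(-1, 9) -> 9  [called from audit_lot, line 5]
  audit_lot(1, 8) -> 9  [called from audit_lot, line 5]
  audit_lot(3, 5) -> 9  [called from audit_lot, line 5]
  audit_lot(5, 0) -> 9  [called from derive_floor, line 21]
  derive_floor([5, 7, 12, 10]) -> 9  [called from main, line 36]
  split_margin(9, 2) -> 4  [called from main, line 38]
Log line origins:
  1 — main, line 35
  2 — derive_floor, line 17
  3 — collect_span, line 8
  4 — collect_span, line 13
  5 — derive_floor, line 20
  6-8 — audit_lot, line 4
  9 — main, line 37
  10 — split_margin, line 24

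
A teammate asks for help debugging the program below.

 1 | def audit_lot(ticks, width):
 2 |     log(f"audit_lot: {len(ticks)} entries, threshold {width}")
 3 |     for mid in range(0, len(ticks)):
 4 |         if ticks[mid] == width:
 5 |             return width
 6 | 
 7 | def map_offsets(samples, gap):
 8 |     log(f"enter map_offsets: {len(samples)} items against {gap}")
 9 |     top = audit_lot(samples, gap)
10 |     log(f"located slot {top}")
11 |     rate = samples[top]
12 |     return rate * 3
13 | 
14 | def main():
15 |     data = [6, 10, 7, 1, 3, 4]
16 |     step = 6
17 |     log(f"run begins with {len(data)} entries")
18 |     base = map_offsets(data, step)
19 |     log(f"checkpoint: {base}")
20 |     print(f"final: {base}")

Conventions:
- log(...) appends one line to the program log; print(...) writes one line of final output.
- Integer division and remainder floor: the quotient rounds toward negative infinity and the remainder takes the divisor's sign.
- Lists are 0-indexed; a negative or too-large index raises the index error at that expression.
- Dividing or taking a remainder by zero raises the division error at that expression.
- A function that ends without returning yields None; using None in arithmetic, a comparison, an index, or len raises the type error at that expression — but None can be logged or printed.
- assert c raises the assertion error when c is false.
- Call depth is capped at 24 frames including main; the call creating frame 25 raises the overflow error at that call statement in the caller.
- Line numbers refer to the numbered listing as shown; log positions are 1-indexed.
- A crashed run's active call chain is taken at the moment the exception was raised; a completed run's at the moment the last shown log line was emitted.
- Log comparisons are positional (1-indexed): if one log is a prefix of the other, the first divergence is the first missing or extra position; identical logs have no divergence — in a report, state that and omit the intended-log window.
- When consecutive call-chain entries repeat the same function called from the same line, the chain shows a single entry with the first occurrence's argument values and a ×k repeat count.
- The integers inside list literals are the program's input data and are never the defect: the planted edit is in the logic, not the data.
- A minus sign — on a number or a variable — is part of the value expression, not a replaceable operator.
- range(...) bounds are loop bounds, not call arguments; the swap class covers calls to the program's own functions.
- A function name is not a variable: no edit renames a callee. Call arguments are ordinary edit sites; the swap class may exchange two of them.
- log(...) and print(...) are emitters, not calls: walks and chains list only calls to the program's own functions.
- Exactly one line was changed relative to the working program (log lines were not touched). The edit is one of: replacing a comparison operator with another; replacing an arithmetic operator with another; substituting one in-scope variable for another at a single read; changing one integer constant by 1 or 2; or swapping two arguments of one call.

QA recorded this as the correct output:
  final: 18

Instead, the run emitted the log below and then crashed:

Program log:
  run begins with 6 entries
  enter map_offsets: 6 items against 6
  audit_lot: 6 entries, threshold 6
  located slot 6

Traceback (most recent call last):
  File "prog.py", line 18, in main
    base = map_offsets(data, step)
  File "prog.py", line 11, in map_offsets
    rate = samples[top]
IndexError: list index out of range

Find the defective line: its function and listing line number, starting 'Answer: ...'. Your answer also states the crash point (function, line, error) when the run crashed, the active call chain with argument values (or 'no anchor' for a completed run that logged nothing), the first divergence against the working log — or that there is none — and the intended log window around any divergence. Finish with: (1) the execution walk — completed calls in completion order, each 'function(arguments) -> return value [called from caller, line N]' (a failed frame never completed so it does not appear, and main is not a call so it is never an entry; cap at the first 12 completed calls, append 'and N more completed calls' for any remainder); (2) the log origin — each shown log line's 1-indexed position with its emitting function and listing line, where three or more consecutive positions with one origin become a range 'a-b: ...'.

Answer: the defect is in audit_lot at line 5.
Key observation: At log position 4 the runs split — shown 'located slot 6', but the working version logs 'located slot 0'.
Crash: map_offsets, line 11, IndexError.
Call chain: main -> map_offsets([6, 10, 7, 1, 3, 4], 6) (called at line 18).
First divergence: at position 4 the run shows 'located slot 6' where the working version logs 'located slot 0'.
Intended log window:
  2: enter map_offsets: 6 items against 6
  3: audit_lot: 6 entries, threshold 6
  4: located slot 0
  5: checkpoint: 18
Execution walk:
  audit_lot([6, 10, 7, 1, 3, 4], 6) -> 6  [called from map_offsets, line 9]
Log origins:
  1: from main, line 17
  2: from map_offsets, line 8
  3: from audit_lot, line 2
  4: from map_offsets, line 10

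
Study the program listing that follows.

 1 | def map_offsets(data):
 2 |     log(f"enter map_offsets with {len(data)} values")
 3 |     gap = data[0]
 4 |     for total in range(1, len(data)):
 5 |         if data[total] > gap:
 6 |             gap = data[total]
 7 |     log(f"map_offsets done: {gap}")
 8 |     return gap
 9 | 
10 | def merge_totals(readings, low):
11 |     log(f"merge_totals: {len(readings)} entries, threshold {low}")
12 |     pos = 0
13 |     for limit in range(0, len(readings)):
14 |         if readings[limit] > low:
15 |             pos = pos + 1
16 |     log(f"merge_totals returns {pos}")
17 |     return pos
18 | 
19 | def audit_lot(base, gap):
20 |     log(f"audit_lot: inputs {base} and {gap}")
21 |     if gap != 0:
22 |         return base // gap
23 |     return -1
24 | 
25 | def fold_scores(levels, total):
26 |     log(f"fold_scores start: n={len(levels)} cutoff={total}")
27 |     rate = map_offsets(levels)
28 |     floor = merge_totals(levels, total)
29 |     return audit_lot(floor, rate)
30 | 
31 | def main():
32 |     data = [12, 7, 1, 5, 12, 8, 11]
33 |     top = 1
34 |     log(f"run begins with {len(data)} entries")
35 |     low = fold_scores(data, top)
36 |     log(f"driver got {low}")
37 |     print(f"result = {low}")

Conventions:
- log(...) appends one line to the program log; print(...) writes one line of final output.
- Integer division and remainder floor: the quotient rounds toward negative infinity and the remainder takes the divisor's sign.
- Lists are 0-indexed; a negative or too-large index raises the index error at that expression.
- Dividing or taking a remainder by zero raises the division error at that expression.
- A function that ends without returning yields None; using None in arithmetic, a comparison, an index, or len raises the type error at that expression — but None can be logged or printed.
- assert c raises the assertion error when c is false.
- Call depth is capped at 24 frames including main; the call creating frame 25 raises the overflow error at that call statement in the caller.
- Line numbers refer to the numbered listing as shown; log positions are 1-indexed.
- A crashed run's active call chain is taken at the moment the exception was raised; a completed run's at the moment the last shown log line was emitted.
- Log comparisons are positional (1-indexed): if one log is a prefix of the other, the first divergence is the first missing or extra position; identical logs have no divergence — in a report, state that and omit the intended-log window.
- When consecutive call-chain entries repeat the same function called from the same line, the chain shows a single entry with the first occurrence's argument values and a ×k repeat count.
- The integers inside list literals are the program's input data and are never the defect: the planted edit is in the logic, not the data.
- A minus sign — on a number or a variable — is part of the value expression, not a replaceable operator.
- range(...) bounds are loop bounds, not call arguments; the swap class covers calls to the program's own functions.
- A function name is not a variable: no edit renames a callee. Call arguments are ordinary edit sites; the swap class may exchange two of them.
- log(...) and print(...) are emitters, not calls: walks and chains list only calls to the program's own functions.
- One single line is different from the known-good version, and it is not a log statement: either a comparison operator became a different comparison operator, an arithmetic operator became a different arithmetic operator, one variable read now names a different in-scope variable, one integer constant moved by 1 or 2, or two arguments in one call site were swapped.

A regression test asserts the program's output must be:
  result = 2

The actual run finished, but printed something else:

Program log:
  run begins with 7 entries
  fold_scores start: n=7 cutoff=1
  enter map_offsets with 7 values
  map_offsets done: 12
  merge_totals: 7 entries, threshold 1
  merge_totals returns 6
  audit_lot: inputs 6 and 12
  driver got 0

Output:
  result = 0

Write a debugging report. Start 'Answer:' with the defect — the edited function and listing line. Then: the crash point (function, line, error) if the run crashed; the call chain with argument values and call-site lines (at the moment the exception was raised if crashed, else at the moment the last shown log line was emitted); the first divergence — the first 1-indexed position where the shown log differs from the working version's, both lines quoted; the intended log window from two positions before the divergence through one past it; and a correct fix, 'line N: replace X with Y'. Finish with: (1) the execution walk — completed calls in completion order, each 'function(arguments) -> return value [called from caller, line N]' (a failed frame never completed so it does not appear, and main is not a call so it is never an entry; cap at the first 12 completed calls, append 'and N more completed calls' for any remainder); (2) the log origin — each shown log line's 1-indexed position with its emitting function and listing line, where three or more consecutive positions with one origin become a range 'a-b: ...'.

Answer: the defect is in fold_scores at line 29.
Key fact: Everything matches until log position 7, which reads 'audit_lot: inputs 6 and 12' in place of 'audit_lot: inputs 12 and 6'.
Call chain: main.
First divergence: at position 7 the run shows 'audit_lot: inputs 6 and 12' where the working version logs 'audit_lot: inputs 12 and 6'.
Intended log window:
  5: merge_totals: 7 entries, threshold 1
  6: merge_totals returns 6
  7: audit_lot: inputs 12 and 6
  8: driver got 2
Execution walk:
  map_offsets([12, 7, 1, 5, 12, 8, 11]) -> 12  [called from fold_scores, line 27]
  merge_totals([12, 7, 1, 5, 12, 8, 11], 1) -> 6  [called from fold_scores, line 28]
  audit_lot(6, 12) -> 0  [called from fold_scores, line 29]
  fold_scores([12, 7, 1, 5, 12, 8, 11], 1) -> 0  [called from main, line 35]
Log origins:
  1 — main, line 34
  2 — fold_scores, line 26
  3 — map_offsets, line 2
  4 — map_offsets, line 7
  5 — merge_totals, line 11
  6 — merge_totals, line 16
  7 — audit_lot, line 20
  8 — main, line 36
A correct fix: line 29: replace `audit_lot(floor, rate)` with `audit_lot(rate, floor)`.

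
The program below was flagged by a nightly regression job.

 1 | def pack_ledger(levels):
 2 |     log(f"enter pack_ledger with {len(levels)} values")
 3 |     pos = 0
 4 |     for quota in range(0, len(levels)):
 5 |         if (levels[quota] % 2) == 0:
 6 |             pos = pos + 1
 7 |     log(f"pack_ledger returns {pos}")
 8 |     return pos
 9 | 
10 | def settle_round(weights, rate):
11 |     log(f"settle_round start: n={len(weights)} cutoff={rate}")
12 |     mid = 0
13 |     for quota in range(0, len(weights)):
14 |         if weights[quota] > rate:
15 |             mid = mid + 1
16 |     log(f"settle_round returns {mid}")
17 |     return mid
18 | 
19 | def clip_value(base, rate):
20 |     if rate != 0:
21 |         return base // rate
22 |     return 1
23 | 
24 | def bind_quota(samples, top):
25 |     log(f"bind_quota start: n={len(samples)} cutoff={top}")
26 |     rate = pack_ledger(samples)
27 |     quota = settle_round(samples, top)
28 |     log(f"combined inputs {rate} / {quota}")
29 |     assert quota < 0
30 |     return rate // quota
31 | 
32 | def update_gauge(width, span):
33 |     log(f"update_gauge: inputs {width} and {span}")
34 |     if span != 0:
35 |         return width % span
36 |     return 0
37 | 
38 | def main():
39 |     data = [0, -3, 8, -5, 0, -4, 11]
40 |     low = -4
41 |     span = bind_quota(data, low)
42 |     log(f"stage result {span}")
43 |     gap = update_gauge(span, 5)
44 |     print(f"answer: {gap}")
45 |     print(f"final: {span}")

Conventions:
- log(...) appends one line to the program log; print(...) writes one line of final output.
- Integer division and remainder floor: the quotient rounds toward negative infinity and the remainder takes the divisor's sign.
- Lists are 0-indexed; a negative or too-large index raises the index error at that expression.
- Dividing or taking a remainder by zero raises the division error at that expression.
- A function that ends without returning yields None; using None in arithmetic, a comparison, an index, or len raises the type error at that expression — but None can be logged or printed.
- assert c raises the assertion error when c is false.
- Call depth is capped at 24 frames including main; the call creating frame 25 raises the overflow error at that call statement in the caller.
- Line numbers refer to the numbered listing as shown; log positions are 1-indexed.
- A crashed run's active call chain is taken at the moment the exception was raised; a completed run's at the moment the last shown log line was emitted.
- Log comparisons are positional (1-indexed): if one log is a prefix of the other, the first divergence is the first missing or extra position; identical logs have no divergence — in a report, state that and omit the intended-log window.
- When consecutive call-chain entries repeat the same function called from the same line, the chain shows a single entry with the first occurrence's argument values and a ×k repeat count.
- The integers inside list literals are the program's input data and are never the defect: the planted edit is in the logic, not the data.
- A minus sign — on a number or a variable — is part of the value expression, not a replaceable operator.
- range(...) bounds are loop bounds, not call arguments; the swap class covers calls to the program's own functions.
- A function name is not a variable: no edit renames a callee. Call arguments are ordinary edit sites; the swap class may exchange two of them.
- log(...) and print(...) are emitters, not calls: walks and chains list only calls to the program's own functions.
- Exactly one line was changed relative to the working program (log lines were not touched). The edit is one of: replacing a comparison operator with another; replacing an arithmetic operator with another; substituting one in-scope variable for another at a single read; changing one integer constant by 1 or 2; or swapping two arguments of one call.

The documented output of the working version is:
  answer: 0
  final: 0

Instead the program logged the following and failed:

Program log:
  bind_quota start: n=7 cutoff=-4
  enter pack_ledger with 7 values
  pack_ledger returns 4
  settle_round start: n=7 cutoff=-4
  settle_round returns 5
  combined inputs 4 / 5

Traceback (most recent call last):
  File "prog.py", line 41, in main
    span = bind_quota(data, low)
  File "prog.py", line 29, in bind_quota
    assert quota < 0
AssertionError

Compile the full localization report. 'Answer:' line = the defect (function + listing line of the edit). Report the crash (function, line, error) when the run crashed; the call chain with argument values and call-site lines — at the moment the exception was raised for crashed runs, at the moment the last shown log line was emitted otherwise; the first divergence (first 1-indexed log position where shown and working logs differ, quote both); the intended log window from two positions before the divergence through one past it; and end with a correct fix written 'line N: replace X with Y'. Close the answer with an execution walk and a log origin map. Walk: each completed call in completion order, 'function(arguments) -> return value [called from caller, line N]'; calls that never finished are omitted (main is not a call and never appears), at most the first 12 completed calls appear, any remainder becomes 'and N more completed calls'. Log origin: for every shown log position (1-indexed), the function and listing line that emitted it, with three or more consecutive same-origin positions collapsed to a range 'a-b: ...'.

Answer: the defect is in bind_quota at line 29.
Key observation: After 6 matching log lines the faulty run goes silent, while the working version continues with 'stage result 0'.
Crash: bind_quota, line 29, AssertionError.
Call chain: main -> bind_quota([0, -3, 8, -5, 0, -4, 11], -4) (called at line 41).
First divergence: position 7; the shown log stops at 6 lines while the working version next logs 'stage result 0'.
Intended log window:
  5: settle_round returns 5
  6: combined inputs 4 / 5
  7: stage result 0
  8: update_gauge: inputs 0 and 5
Execution walk:
  pack_ledger([0, -3, 8, -5, 0, -4, 11]) -> 4  [called from bind_quota, line 26]
  settle_round([0, -3, 8, -5, 0, -4, 11], -4) -> 5  [called from bind_quota, line 27]
Log origin:
  1: emitted by bind_quota (line 25)
  2: emitted by pack_ledger (line 2)
  3: emitted by pack_ledger (line 7)
  4: emitted by settle_round (line 11)
  5: emitted by settle_round (line 16)
  6: emitted by bind_quota (line 28)
A correct fix: line 29: replace `<` with `>`.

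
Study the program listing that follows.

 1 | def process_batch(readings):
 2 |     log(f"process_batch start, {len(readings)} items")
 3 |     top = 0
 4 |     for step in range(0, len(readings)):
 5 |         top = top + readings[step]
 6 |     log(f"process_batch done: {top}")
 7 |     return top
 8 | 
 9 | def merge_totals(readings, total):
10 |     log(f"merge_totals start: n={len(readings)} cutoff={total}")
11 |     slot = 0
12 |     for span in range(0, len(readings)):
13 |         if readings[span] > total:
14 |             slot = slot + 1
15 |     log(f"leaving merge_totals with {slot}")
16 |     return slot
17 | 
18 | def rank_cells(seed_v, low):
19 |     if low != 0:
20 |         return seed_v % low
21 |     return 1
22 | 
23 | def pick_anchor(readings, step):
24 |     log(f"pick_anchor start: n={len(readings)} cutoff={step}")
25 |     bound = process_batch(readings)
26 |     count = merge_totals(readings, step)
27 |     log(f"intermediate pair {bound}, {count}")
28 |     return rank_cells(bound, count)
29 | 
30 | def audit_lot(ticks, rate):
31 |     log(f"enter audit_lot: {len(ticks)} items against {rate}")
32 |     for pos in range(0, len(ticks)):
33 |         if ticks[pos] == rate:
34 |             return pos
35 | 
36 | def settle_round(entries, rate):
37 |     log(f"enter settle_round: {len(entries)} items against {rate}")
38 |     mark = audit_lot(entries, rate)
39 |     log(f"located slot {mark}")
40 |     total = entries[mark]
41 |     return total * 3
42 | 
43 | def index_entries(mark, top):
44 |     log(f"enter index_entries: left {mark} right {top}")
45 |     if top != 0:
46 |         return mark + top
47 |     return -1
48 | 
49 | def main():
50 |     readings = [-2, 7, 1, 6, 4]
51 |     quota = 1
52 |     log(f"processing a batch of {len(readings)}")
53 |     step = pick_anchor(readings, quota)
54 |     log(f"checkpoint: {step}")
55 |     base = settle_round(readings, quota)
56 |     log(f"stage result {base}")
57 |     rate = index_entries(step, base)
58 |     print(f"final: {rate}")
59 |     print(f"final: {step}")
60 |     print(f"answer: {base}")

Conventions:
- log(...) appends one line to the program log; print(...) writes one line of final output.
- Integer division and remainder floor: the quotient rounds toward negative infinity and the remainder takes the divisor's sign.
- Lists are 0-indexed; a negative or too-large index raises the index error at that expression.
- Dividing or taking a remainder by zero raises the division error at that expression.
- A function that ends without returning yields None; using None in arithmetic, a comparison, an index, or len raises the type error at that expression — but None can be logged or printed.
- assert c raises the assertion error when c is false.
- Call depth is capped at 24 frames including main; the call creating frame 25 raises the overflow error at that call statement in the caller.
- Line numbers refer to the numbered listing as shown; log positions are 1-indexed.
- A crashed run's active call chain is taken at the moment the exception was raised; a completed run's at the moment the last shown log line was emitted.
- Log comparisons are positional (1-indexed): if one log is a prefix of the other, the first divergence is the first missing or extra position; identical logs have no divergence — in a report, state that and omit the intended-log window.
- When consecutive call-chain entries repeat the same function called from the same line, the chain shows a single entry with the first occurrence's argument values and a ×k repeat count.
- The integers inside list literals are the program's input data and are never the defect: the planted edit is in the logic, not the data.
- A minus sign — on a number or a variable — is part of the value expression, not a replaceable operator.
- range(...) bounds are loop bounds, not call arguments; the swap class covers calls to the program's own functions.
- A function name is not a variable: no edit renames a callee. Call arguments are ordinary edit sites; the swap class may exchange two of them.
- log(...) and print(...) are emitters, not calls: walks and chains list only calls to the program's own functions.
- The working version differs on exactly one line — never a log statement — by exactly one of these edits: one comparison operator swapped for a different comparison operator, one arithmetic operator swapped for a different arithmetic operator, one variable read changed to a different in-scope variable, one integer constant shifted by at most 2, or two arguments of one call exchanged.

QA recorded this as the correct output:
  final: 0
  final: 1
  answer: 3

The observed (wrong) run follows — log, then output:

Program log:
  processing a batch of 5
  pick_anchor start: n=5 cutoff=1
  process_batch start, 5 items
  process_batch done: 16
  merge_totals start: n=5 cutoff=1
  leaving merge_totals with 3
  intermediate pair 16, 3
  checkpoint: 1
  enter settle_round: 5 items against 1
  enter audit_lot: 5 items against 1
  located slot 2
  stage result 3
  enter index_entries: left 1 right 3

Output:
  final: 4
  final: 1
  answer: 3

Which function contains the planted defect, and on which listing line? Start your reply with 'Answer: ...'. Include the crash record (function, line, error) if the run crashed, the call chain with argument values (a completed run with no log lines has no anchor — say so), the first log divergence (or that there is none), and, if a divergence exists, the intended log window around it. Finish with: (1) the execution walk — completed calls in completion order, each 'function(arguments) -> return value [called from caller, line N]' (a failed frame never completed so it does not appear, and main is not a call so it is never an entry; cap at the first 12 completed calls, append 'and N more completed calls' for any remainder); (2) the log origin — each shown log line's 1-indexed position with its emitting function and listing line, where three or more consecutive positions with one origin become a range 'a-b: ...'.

Answer: the defect is in index_entries at line 46.
Core observation: No log line changed; the fault shows up purely in the output.
Call chain: main -> index_entries(1, 3) (called at line 57).
First divergence: there is none — every log position agrees.
Execution walk:
  process_batch([-2, 7, 1, 6, 4]) -> 16  [called from pick_anchor, line 25]
  merge_totals([-2, 7, 1, 6, 4], 1) -> 3  [called from pick_anchor, line 26]
  rank_cells(16, 3) -> 1  [called from pick_anchor, line 28]
  pick_anchor([-2, 7, 1, 6, 4], 1) -> 1  [called from main, line 53]
  audit_lot([-2, 7, 1, 6, 4], 1) -> 2  [called from settle_round, line 38]
  settle_round([-2, 7, 1, 6, 4], 1) -> 3  [called from main, line 55]
  index_entries(1, 3) -> 4  [called from main, line 57]
Origin of each log line:
  1 — main, line 52
  2 — pick_anchor, line 24
  3 — process_batch, line 2
  4 — process_batch, line 6
  5 — merge_totals, line 10
  6 — merge_totals, line 15
  7 — pick_anchor, line 27
  8 — main, line 54
  9 — settle_round, line 37
  10 — audit_lot, line 31
  11 — settle_round, line 39
  12 — main, line 56
  13 — index_entries, line 44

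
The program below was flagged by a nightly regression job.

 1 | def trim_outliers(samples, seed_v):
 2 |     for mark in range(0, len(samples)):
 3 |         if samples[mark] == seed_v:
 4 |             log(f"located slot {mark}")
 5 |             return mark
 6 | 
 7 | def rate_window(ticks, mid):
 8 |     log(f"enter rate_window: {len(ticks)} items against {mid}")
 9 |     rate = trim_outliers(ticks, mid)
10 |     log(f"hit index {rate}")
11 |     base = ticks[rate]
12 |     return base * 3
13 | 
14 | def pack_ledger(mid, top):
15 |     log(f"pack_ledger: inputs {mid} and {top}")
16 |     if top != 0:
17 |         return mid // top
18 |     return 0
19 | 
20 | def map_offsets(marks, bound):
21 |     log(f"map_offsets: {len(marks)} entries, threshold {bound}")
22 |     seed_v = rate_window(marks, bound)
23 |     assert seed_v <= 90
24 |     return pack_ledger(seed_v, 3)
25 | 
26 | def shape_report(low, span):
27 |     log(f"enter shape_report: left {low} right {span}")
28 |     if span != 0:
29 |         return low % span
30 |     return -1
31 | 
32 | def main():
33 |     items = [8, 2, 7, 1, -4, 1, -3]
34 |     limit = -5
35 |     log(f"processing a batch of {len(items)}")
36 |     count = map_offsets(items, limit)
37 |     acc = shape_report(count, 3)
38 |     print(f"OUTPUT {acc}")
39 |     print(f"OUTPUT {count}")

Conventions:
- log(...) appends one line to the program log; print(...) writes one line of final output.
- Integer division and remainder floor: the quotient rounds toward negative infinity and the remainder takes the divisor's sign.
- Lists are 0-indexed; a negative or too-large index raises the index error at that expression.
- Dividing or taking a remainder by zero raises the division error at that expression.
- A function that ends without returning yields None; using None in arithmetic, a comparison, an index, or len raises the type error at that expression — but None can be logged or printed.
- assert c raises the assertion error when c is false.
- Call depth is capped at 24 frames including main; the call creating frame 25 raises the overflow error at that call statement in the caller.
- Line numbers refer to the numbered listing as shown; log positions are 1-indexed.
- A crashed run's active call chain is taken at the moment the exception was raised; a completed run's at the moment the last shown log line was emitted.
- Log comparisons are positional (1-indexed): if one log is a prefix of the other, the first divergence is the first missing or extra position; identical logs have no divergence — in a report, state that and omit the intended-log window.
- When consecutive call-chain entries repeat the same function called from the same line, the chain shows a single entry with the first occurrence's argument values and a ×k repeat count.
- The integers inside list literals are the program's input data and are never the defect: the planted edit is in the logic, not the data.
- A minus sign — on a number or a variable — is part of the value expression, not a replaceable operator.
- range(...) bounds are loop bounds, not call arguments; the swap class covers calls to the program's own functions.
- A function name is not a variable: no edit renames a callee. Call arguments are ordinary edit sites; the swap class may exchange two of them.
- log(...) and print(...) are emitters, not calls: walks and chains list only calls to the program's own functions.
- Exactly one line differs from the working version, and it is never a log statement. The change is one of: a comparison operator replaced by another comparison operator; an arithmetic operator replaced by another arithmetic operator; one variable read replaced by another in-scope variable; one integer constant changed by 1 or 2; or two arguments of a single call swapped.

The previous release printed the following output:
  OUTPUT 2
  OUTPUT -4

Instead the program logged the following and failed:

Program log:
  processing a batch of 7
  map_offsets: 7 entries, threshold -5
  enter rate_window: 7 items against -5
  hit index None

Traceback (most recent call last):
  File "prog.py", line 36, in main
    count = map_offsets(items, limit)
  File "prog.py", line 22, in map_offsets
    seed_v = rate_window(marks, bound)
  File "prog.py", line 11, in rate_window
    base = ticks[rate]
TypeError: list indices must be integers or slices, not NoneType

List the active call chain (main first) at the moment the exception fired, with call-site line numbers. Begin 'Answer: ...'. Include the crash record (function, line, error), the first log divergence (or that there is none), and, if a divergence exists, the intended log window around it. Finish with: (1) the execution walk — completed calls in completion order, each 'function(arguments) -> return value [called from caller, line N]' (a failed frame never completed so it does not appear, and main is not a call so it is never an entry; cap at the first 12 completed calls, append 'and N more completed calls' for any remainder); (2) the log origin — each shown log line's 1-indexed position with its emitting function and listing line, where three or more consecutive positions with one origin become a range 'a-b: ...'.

Answer: main -> map_offsets (called at line 36) -> rate_window (called at line 22).
The tell: At log position 2 the runs split — shown 'map_offsets: 7 entries, threshold -5', but the working version logs 'map_offsets: 7 entries, threshold -4'.
Crash: rate_window, line 11, TypeError.
First divergence: position 2 — the shown line 'map_offsets: 7 entries, threshold -5' should read 'map_offsets: 7 entries, threshold -4'.
Intended log window:
  1: processing a batch of 7
  2: map_offsets: 7 entries, threshold -4
  3: enter rate_window: 7 items against -4
Execution walk:
  trim_outliers([8, 2, 7, 1, -4, 1, -3], -5) -> None  [called from rate_window, line 9]
Log origins:
  1: logged in main at line 35
  2: logged in map_offsets at line 21
  3: logged in rate_window at line 8
  4: logged in rate_window at line 10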